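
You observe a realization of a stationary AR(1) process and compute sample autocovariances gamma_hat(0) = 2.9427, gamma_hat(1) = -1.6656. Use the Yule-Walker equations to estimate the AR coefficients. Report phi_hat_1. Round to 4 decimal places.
\hat\phi_{1} = -0.5660

The Yule-Walker equations for an AR(p) process read, in matrix form,
  Gamma_p phi = r_p,   with   (Gamma_p)_{ij} = gamma(|i - j|),
                       (r_p)_i = gamma(i),   i,j = 1..p.
Substitute the sample gammas (Toeplitz matrix and right-hand side of size 1):
  Gamma_p = [[2.9427]]
  r_p     = [-1.6656]
With p = 1 this is the single equation gamma(0) phi_1 = gamma(1):
  phi_hat_1 = gamma(1) / gamma(0) = -1.6656 / 2.9427 = -0.5660.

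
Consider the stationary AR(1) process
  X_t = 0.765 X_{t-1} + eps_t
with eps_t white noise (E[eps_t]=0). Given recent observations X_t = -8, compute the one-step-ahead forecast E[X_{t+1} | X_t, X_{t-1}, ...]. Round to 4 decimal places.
E[X_{t+1} \mid \mathcal F_t] = -6.1200

For an AR(p) model X_t = c + sum_i phi_i X_{t-i} + eps_t, the
one-step-ahead conditional mean is
  E[X_{t+1} | X_t, ...] = c + sum_i phi_i X_{t+1-i}.
Substitute known values:
  E[X_{t+1} | ...] = (0.765) * (-8)
                   = -6.1200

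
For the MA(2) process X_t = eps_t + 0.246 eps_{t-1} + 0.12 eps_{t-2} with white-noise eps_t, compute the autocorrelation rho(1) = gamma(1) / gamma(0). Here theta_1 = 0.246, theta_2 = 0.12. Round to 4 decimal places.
\rho(1) = 0.2563

For an MA(q) process with theta_0 = 1, the autocovariance is
  gamma(k) = sigma^2 * sum_{i=0..q-k} theta_i * theta_{i+k},
and rho(k) = gamma(k) / gamma(0). Sigma^2 cancels.
  numerator   = (1)*(0.246) + (0.246)*(0.12) = 0.27552.
  denominator = (1)^2 + (0.246)^2 + (0.12)^2 = 1.074916.
  rho(1) = 0.27552 / 1.074916 = 0.2563.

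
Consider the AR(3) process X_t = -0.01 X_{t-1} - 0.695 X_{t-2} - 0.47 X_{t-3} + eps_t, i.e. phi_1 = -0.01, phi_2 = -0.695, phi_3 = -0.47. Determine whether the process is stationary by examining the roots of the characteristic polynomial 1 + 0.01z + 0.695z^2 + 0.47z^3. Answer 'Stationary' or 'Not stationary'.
\text{Stationary}

The AR(p) characteristic polynomial is P(z) = 1 + 0.01z + 0.695z^2 + 0.47z^3.
Stationarity requires all roots to lie outside the unit circle, i.e. |z| > 1 for every root.
Degree 3: look for a simple real root z0 first, then factor out (1 - z/z0) and solve the remaining quadratic.
Testing z0 = -2: P(-2) = 1 + (0.01)(-2) + (0.695)(-2)^2 + (0.47)(-2)^3
  = 1 + (-0.02) + (2.78) + (-3.76) = 0.  So z_0 = -2 is a root, |z_0| = 2.
Divide out the factor (1 + 0.5 z) = (1 - z/z0) (since 1/z0 = -0.5):
  P(z) = (1 + 0.5 z)(1 + (-0.49) z + (0.94) z^2)
  [check: z-coef -0.49 - (-0.5) = 0.01; z^2-coef 0.94 - (-0.5)(-0.49) = 0.695; z^3-coef -(-0.5)(0.94) = 0.47.]
Remaining roots from the quadratic factor 1 + (-0.49) z + (0.94) z^2:
  Set 1 + (-0.49) z + (0.94) z^2 = 0, i.e. a z^2 + b z + c = 0 with a = 0.94, b = -0.49, c = 1.
  Discriminant D = b^2 - 4ac = (-0.49)^2 - 4*(0.94)*1 = 0.2401 - (3.76) = -3.5199.
  D < 0, so the roots are the complex-conjugate pair z = (-b +/- i sqrt(-D)) / (2a) = 0.2606 +/- 0.9979i.
  For a conjugate pair |z|^2 = z * conj(z) = (product of roots) = c/a = 1/(0.94) = 1.06383, so |z| = sqrt(1.06383) = 1.0314 for both roots.
Moduli of all roots: 2.0000, 1.0314, 1.0314.
All moduli strictly greater than 1? Yes.
Verdict: Stationary.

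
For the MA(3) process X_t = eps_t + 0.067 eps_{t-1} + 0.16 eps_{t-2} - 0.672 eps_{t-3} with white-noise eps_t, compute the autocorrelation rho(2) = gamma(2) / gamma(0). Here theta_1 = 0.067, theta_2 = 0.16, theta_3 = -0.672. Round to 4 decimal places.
\rho(2) = 0.0776

For an MA(q) process with theta_0 = 1, the autocovariance is
  gamma(k) = sigma^2 * sum_{i=0..q-k} theta_i * theta_{i+k},
and rho(k) = gamma(k) / gamma(0). Sigma^2 cancels.
  numerator   = (1)*(0.16) + (0.067)*(-0.672) = 0.114976.
  denominator = (1)^2 + (0.067)^2 + (0.16)^2 + (-0.672)^2 = 1.481673.
  rho(2) = 0.114976 / 1.481673 = 0.0776.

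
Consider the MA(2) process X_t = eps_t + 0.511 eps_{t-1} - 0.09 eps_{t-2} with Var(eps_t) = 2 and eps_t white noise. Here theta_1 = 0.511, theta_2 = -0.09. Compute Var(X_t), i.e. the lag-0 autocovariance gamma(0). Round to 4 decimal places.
\gamma(0) = 2.5384

For an MA(q) process X_t = eps_t + sum_i theta_i eps_{t-i} with
Var(eps_t) = sigma^2, the variance is
  gamma(0) = sigma^2 * (1 + sum_i theta_i^2).
  sum_i theta_i^2 = (0.511)^2 + (-0.09)^2 = 0.261121 + 0.0081 = 0.269221.
  gamma(0) = 2 * (1 + 0.269221) = 2 * 1.269221 = 2.538442, which rounds to 2.5384.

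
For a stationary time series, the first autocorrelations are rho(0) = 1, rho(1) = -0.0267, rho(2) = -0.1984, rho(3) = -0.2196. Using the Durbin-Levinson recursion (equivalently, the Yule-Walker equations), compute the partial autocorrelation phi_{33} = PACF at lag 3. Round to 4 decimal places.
\phi_{33} = -0.2410

The PACF at lag k is phi_{kk}, the last component of the solution
to the Yule-Walker system G_k phi = r_k where
  (G_k)_{ij} = rho(|i - j|), (r_k)_i = rho(i), i,j = 1..k.
Equivalently, Durbin-Levinson gives phi_{kk} iteratively:
  phi_{11} = rho(1)
  phi_{kk} = [rho(k) - sum_{j=1..k-1} phi_{k-1,j} rho(k-j)]
            / [1 - sum_{j=1..k-1} phi_{k-1,j} rho(j)],
  phi_{k,j} = phi_{k-1,j} - phi_{kk} phi_{k-1,k-j},  j = 1..k-1.
Step k = 1:
  phi_11 = rho(1) = -0.0267.
Step k = 2:
  phi_22 = [rho(2) - phi_11 rho(1)] / [1 - phi_11 rho(1)] = [-0.1984 - (-0.0267)(-0.0267)] / [1 - (-0.0267)(-0.0267)]
         = -0.19911289 / 0.99928711 = -0.199255.
  Update: phi_21 = phi_11 - phi_22 phi_11 = -0.0267 - (-0.199255)(-0.0267) = -0.03202.
Step k = 3:
  phi_33 = [rho(3) - phi_21 rho(2) - phi_22 rho(1)] / [1 - phi_21 rho(1) - phi_22 rho(2)]
    numerator   = -0.2196 - (-0.03202)(-0.1984) - (-0.199255)(-0.0267) = -0.2312729
    denominator = 1 - (-0.03202)(-0.0267) - (-0.199255)(-0.1984) = 0.95961288
  phi_33 = -0.2312729 / 0.95961288 = -0.241.
Therefore phi_{33} = -0.2410.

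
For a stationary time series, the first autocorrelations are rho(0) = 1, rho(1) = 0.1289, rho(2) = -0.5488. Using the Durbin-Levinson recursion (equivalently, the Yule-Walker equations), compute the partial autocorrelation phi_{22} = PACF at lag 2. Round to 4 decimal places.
\phi_{22} = -0.5750

The PACF at lag k is phi_{kk}, the last component of the solution
to the Yule-Walker system G_k phi = r_k where
  (G_k)_{ij} = rho(|i - j|), (r_k)_i = rho(i), i,j = 1..k.
Equivalently, Durbin-Levinson gives phi_{kk} iteratively:
  phi_{11} = rho(1)
  phi_{kk} = [rho(k) - sum_{j=1..k-1} phi_{k-1,j} rho(k-j)]
            / [1 - sum_{j=1..k-1} phi_{k-1,j} rho(j)],
  phi_{k,j} = phi_{k-1,j} - phi_{kk} phi_{k-1,k-j},  j = 1..k-1.
Step k = 1:
  phi_11 = rho(1) = 0.1289.
Step k = 2:
  phi_22 = [rho(2) - phi_11 rho(1)] / [1 - phi_11 rho(1)] = [-0.5488 - (0.1289)(0.1289)] / [1 - (0.1289)(0.1289)]
         = -0.56541521 / 0.98338479 = -0.575.
Therefore phi_{22} = -0.5750.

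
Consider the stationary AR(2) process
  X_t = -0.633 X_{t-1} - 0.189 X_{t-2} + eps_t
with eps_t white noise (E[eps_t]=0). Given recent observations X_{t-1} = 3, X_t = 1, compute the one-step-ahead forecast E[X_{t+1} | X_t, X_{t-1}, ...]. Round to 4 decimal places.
E[X_{t+1} \mid \mathcal F_t] = -1.2000

For an AR(p) model X_t = c + sum_i phi_i X_{t-i} + eps_t, the
one-step-ahead conditional mean is
  E[X_{t+1} | X_t, ...] = c + sum_i phi_i X_{t+1-i}.
Substitute known values:
  E[X_{t+1} | ...] = (-0.633) * (1) + (-0.189) * (3)
                   = -1.2000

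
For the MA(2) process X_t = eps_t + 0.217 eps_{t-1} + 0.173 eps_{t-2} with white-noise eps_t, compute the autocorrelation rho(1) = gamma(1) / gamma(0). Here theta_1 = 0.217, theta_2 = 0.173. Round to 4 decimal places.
\rho(1) = 0.2363

For an MA(q) process with theta_0 = 1, the autocovariance is
  gamma(k) = sigma^2 * sum_{i=0..q-k} theta_i * theta_{i+k},
and rho(k) = gamma(k) / gamma(0). Sigma^2 cancels.
  numerator   = (1)*(0.217) + (0.217)*(0.173) = 0.254541.
  denominator = (1)^2 + (0.217)^2 + (0.173)^2 = 1.077018.
  rho(1) = 0.254541 / 1.077018 = 0.2363.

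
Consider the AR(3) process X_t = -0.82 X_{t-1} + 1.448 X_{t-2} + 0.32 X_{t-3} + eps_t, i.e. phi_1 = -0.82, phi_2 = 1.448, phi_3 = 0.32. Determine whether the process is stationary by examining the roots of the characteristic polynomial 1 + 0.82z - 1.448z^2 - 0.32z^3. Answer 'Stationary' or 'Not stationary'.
\text{Not stationary}

The AR(p) characteristic polynomial is P(z) = 1 + 0.82z - 1.448z^2 - 0.32z^3.
Stationarity requires all roots to lie outside the unit circle, i.e. |z| > 1 for every root.
Degree 3: look for a simple real root z0 first, then factor out (1 - z/z0) and solve the remaining quadratic.
Testing z0 = -0.625: P(-0.625) = 1 + (0.82)(-0.625) + (-1.448)(-0.625)^2 + (-0.32)(-0.625)^3
  = 1 + (-0.5125) + (-0.565625) + (0.078125) = 0.  So z_0 = -0.625 is a root, |z_0| = 0.625.
Divide out the factor (1 + 1.6 z) = (1 - z/z0) (since 1/z0 = -1.6):
  P(z) = (1 + 1.6 z)(1 + (-0.78) z + (-0.2) z^2)
  [check: z-coef -0.78 - (-1.6) = 0.82; z^2-coef -0.2 - (-1.6)(-0.78) = -1.448; z^3-coef -(-1.6)(-0.2) = -0.32.]
Remaining roots from the quadratic factor 1 + (-0.78) z + (-0.2) z^2:
  Set 1 + (-0.78) z + (-0.2) z^2 = 0, i.e. a z^2 + b z + c = 0 with a = -0.2, b = -0.78, c = 1.
  Discriminant D = b^2 - 4ac = (-0.78)^2 - 4*(-0.2)*1 = 0.6084 - (-0.8) = 1.4084.
  D >= 0, so the roots are real: z = (-b +/- sqrt(D)) / (2a) = (0.78 +/- 1.18676) / (-0.4).
    z_1 = (0.78 + 1.18676) / (-0.4) = -4.9169,   |z_1| = 4.9169.
    z_2 = (0.78 - 1.18676) / (-0.4) = 1.0169,   |z_2| = 1.0169.
Moduli of all roots: 0.6250, 4.9169, 1.0169.
All moduli strictly greater than 1? No.
Verdict: Not stationary.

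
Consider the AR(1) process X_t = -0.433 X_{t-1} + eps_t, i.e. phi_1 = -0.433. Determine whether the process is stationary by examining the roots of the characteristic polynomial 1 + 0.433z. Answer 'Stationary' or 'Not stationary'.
\text{Stationary}

The AR(p) characteristic polynomial is P(z) = 1 + 0.433z.
Stationarity requires all roots to lie outside the unit circle, i.e. |z| > 1 for every root.
This is linear in z: 1 + (0.433) z = 0  =>  z = -1/(0.433) = -2.309469,  |z| = 2.309469.
Moduli of all roots: 2.3095.
All moduli strictly greater than 1? Yes.
Verdict: Stationary.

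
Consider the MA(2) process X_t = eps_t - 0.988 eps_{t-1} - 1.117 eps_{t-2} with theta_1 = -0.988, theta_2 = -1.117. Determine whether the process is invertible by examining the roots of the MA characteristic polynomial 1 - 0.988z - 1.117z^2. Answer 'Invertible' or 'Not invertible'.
\text{Not invertible}

The MA(q) characteristic polynomial is P(z) = 1 - 0.988z - 1.117z^2.
Invertibility requires all roots to lie outside the unit circle, i.e. |z| > 1 for every root.
Set 1 + (-0.988) z + (-1.117) z^2 = 0, i.e. a z^2 + b z + c = 0 with a = -1.117, b = -0.988, c = 1.
Discriminant D = b^2 - 4ac = (-0.988)^2 - 4*(-1.117)*1 = 0.976144 - (-4.468) = 5.444144.
D >= 0, so the roots are real: z = (-b +/- sqrt(D)) / (2a) = (0.988 +/- 2.333269) / (-2.234).
  z_1 = (0.988 + 2.333269) / (-2.234) = -1.4867,   |z_1| = 1.4867.
  z_2 = (0.988 - 2.333269) / (-2.234) = 0.6022,   |z_2| = 0.6022.
Moduli of all roots: 1.4867, 0.6022.
All moduli strictly greater than 1? No.
Verdict: Not invertible.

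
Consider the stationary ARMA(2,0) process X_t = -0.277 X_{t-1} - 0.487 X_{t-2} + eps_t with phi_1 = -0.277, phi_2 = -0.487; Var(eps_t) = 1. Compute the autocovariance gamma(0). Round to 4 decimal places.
\gamma(0) = 1.3580

Multiply the model equation by X_{t-k} and take expectations. With theta_0 = psi_0 = 1 and psi_j the MA(infinity) weights, this gives
  gamma(k) - sum_i phi_i gamma(k-i) = c_k,
  c_k = sigma^2 * sum_{j=k..q} theta_j psi_{j-k}   (c_k = 0 for k > q),
using gamma(-m) = gamma(m).
Pure AR (q = 0): c_0 = sigma^2 = 1, c_k = 0 for k >= 1.
Equations for k = 0, 1, 2 (AR order 2, c_2 = 0):
  (E0) gamma(0) = phi_1 gamma(1) + phi_2 gamma(2) + c_0
  (E1) gamma(1) = phi_1 gamma(0) + phi_2 gamma(1) + c_1
  (E2) gamma(2) = phi_1 gamma(1) + phi_2 gamma(0)
From (E1): gamma(1) = A gamma(0) + B with
  A = phi_1 / (1 - phi_2) = -0.277 / 1.487 = -0.186281,   B = c_1 / (1 - phi_2) = 0 / 1.487 = 0.
Insert (E2) into (E0): gamma(0) (1 - phi_2^2) = phi_1 (1 + phi_2) gamma(1) + c_0.
  phi_1 (1 + phi_2) = (-0.277)(0.513) = -0.142101,   1 - phi_2^2 = 0.762831.
Replace gamma(1) by A gamma(0) + B and collect gamma(0):
  gamma(0) [0.762831 - (-0.142101)(-0.186281)] = c_0 = 1
  gamma(0) * 0.73636 = 1
  gamma(0) = 1 / 0.73636 = 1.358031.
Therefore gamma(0) = 1.3580 (to 4 decimal places).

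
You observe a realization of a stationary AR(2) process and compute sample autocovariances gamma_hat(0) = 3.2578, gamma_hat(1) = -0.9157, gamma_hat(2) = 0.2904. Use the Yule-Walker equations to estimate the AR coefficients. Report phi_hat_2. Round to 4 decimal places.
\hat\phi_{2} = 0.0110

The Yule-Walker equations for an AR(p) process read, in matrix form,
  Gamma_p phi = r_p,   with   (Gamma_p)_{ij} = gamma(|i - j|),
                       (r_p)_i = gamma(i),   i,j = 1..p.
Substitute the sample gammas (Toeplitz matrix and right-hand side of size 2):
  Gamma_p = [[3.2578, -0.9157], [-0.9157, 3.2578]]
  r_p     = [-0.9157, 0.2904]
Written out:
  3.2578 phi_1 - 0.9157 phi_2 = -0.9157
  -0.9157 phi_1 + 3.2578 phi_2 = 0.2904
Solve by Cramer's rule:
  det = gamma(0)^2 - gamma(1)^2 = (3.2578)^2 - (-0.9157)^2 = 10.61326084 - 0.83850649 = 9.77475435
  phi_hat_1 = [gamma(1) gamma(0) - gamma(1) gamma(2)] / det = [(-0.9157)(3.2578) - (-0.9157)(0.2904)] / 9.77475435 = -2.71724818 / 9.77475435 = -0.278
  phi_hat_2 = [gamma(0) gamma(2) - gamma(1)^2] / det = [(3.2578)(0.2904) - (-0.9157)^2] / 9.77475435 = 0.10755863 / 9.77475435 = 0.011
So phi_hat = [-0.2780, 0.0110].
Therefore phi_hat_2 = 0.0110.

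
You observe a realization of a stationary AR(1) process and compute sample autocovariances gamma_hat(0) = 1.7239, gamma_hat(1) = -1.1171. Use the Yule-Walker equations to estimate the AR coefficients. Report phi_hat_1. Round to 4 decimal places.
\hat\phi_{1} = -0.6480

The Yule-Walker equations for an AR(p) process read, in matrix form,
  Gamma_p phi = r_p,   with   (Gamma_p)_{ij} = gamma(|i - j|),
                       (r_p)_i = gamma(i),   i,j = 1..p.
Substitute the sample gammas (Toeplitz matrix and right-hand side of size 1):
  Gamma_p = [[1.7239]]
  r_p     = [-1.1171]
With p = 1 this is the single equation gamma(0) phi_1 = gamma(1):
  phi_hat_1 = gamma(1) / gamma(0) = -1.1171 / 1.7239 = -0.6480.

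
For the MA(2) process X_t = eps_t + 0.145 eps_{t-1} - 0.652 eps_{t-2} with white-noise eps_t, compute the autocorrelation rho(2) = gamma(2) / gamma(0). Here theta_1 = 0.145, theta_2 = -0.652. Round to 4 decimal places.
\rho(2) = -0.4509

For an MA(q) process with theta_0 = 1, the autocovariance is
  gamma(k) = sigma^2 * sum_{i=0..q-k} theta_i * theta_{i+k},
and rho(k) = gamma(k) / gamma(0). Sigma^2 cancels.
  numerator   = (1)*(-0.652) = -0.652.
  denominator = (1)^2 + (0.145)^2 + (-0.652)^2 = 1.446129.
  rho(2) = -0.652 / 1.446129 = -0.4509.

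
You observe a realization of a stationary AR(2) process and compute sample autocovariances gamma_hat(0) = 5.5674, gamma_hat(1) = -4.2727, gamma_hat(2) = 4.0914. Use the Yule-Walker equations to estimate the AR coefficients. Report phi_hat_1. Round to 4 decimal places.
\hat\phi_{1} = -0.4950

The Yule-Walker equations for an AR(p) process read, in matrix form,
  Gamma_p phi = r_p,   with   (Gamma_p)_{ij} = gamma(|i - j|),
                       (r_p)_i = gamma(i),   i,j = 1..p.
Substitute the sample gammas (Toeplitz matrix and right-hand side of size 2):
  Gamma_p = [[5.5674, -4.2727], [-4.2727, 5.5674]]
  r_p     = [-4.2727, 4.0914]
Written out:
  5.5674 phi_1 - 4.2727 phi_2 = -4.2727
  -4.2727 phi_1 + 5.5674 phi_2 = 4.0914
Solve by Cramer's rule:
  det = gamma(0)^2 - gamma(1)^2 = (5.5674)^2 - (-4.2727)^2 = 30.99594276 - 18.25596529 = 12.73997747
  phi_hat_1 = [gamma(1) gamma(0) - gamma(1) gamma(2)] / det = [(-4.2727)(5.5674) - (-4.2727)(4.0914)] / 12.73997747 = -6.3065052 / 12.73997747 = -0.495
  phi_hat_2 = [gamma(0) gamma(2) - gamma(1)^2] / det = [(5.5674)(4.0914) - (-4.2727)^2] / 12.73997747 = 4.52249507 / 12.73997747 = 0.355
So phi_hat = [-0.4950, 0.3550].
Therefore phi_hat_1 = -0.4950.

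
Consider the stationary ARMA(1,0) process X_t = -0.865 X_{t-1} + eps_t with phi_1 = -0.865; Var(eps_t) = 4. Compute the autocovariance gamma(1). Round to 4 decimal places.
\gamma(1) = -13.7424

Multiply the model equation by X_{t-k} and take expectations. With theta_0 = psi_0 = 1 and psi_j the MA(infinity) weights, this gives
  gamma(k) - sum_i phi_i gamma(k-i) = c_k,
  c_k = sigma^2 * sum_{j=k..q} theta_j psi_{j-k}   (c_k = 0 for k > q),
using gamma(-m) = gamma(m).
Pure AR (q = 0): c_0 = sigma^2 = 4, c_k = 0 for k >= 1.
Equations for k = 0 and k = 1 (AR order 1):
  gamma(0) = phi_1 gamma(1) + c_0
  gamma(1) = phi_1 gamma(0) + c_1
Substituting the second into the first: gamma(0) (1 - phi_1^2) = c_0 + phi_1 c_1, so
  gamma(0) = c_0 / (1 - phi_1^2) = 4 / (1 - (-0.865)^2) = 4 / 0.251775 = 15.887201.
  gamma(1) = phi_1 gamma(0) = (-0.865)(15.887201) = -13.742429.
Therefore gamma(1) = -13.7424 (to 4 decimal places).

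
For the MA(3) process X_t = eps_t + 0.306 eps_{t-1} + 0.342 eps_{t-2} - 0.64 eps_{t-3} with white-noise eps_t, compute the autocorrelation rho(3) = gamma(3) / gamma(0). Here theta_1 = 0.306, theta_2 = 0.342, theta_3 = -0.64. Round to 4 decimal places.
\rho(3) = -0.3950

For an MA(q) process with theta_0 = 1, the autocovariance is
  gamma(k) = sigma^2 * sum_{i=0..q-k} theta_i * theta_{i+k},
and rho(k) = gamma(k) / gamma(0). Sigma^2 cancels.
  numerator   = (1)*(-0.64) = -0.64.
  denominator = (1)^2 + (0.306)^2 + (0.342)^2 + (-0.64)^2 = 1.6202.
  rho(3) = -0.64 / 1.6202 = -0.3950.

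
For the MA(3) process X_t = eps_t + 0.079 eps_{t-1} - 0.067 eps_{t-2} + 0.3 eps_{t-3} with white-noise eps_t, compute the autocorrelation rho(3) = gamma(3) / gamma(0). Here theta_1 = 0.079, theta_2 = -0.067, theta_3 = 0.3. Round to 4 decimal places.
\rho(3) = 0.2725

For an MA(q) process with theta_0 = 1, the autocovariance is
  gamma(k) = sigma^2 * sum_{i=0..q-k} theta_i * theta_{i+k},
and rho(k) = gamma(k) / gamma(0). Sigma^2 cancels.
  numerator   = (1)*(0.3) = 0.3.
  denominator = (1)^2 + (0.079)^2 + (-0.067)^2 + (0.3)^2 = 1.10073.
  rho(3) = 0.3 / 1.10073 = 0.2725.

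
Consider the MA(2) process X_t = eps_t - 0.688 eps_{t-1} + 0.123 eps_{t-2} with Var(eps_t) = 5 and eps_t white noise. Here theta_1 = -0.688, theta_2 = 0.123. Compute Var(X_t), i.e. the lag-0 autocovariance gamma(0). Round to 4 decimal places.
\gamma(0) = 7.4424

For an MA(q) process X_t = eps_t + sum_i theta_i eps_{t-i} with
Var(eps_t) = sigma^2, the variance is
  gamma(0) = sigma^2 * (1 + sum_i theta_i^2).
  sum_i theta_i^2 = (-0.688)^2 + (0.123)^2 = 0.473344 + 0.015129 = 0.488473.
  gamma(0) = 5 * (1 + 0.488473) = 5 * 1.488473 = 7.442365, which rounds to 7.4424.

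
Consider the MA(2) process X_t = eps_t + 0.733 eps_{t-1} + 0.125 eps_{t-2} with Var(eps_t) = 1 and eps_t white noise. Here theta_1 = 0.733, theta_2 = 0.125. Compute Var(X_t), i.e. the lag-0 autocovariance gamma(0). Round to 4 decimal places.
\gamma(0) = 1.5529

For an MA(q) process X_t = eps_t + sum_i theta_i eps_{t-i} with
Var(eps_t) = sigma^2, the variance is
  gamma(0) = sigma^2 * (1 + sum_i theta_i^2).
  sum_i theta_i^2 = (0.733)^2 + (0.125)^2 = 0.537289 + 0.015625 = 0.552914.
  gamma(0) = 1 * (1 + 0.552914) = 1 * 1.552914 = 1.552914, which rounds to 1.5529.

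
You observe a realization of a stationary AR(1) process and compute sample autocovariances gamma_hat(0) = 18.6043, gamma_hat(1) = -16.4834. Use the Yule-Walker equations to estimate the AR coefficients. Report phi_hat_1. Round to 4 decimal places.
\hat\phi_{1} = -0.8860

The Yule-Walker equations for an AR(p) process read, in matrix form,
  Gamma_p phi = r_p,   with   (Gamma_p)_{ij} = gamma(|i - j|),
                       (r_p)_i = gamma(i),   i,j = 1..p.
Substitute the sample gammas (Toeplitz matrix and right-hand side of size 1):
  Gamma_p = [[18.6043]]
  r_p     = [-16.4834]
With p = 1 this is the single equation gamma(0) phi_1 = gamma(1):
  phi_hat_1 = gamma(1) / gamma(0) = -16.4834 / 18.6043 = -0.8860.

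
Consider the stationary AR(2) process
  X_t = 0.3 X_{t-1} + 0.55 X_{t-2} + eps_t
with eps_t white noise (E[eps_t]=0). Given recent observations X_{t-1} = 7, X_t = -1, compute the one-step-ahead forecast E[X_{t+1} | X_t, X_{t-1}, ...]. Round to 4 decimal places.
E[X_{t+1} \mid \mathcal F_t] = 3.5500

For an AR(p) model X_t = c + sum_i phi_i X_{t-i} + eps_t, the
one-step-ahead conditional mean is
  E[X_{t+1} | X_t, ...] = c + sum_i phi_i X_{t+1-i}.
Substitute known values:
  E[X_{t+1} | ...] = (0.3) * (-1) + (0.55) * (7)
                   = 3.5500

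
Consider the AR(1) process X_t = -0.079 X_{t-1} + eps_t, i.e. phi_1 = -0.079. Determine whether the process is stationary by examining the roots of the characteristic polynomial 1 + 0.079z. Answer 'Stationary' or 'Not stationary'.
\text{Stationary}

The AR(p) characteristic polynomial is P(z) = 1 + 0.079z.
Stationarity requires all roots to lie outside the unit circle, i.e. |z| > 1 for every root.
This is linear in z: 1 + (0.079) z = 0  =>  z = -1/(0.079) = -12.658228,  |z| = 12.658228.
Moduli of all roots: 12.6582.
All moduli strictly greater than 1? Yes.
Verdict: Stationary.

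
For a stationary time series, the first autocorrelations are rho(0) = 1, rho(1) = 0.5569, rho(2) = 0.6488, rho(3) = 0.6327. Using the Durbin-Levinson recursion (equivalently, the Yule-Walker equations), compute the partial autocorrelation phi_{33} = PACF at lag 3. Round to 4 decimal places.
\phi_{33} = 0.3349

The PACF at lag k is phi_{kk}, the last component of the solution
to the Yule-Walker system G_k phi = r_k where
  (G_k)_{ij} = rho(|i - j|), (r_k)_i = rho(i), i,j = 1..k.
Equivalently, Durbin-Levinson gives phi_{kk} iteratively:
  phi_{11} = rho(1)
  phi_{kk} = [rho(k) - sum_{j=1..k-1} phi_{k-1,j} rho(k-j)]
            / [1 - sum_{j=1..k-1} phi_{k-1,j} rho(j)],
  phi_{k,j} = phi_{k-1,j} - phi_{kk} phi_{k-1,k-j},  j = 1..k-1.
Step k = 1:
  phi_11 = rho(1) = 0.5569.
Step k = 2:
  phi_22 = [rho(2) - phi_11 rho(1)] / [1 - phi_11 rho(1)] = [0.6488 - (0.5569)(0.5569)] / [1 - (0.5569)(0.5569)]
         = 0.33866239 / 0.68986239 = 0.490913.
  Update: phi_21 = phi_11 - phi_22 phi_11 = 0.5569 - (0.490913)(0.5569) = 0.283511.
Step k = 3:
  phi_33 = [rho(3) - phi_21 rho(2) - phi_22 rho(1)] / [1 - phi_21 rho(1) - phi_22 rho(2)]
    numerator   = 0.6327 - (0.283511)(0.6488) - (0.490913)(0.5569) = 0.17536891
    denominator = 1 - (0.283511)(0.5569) - (0.490913)(0.6488) = 0.52360863
  phi_33 = 0.17536891 / 0.52360863 = 0.3349.
Therefore phi_{33} = 0.3349.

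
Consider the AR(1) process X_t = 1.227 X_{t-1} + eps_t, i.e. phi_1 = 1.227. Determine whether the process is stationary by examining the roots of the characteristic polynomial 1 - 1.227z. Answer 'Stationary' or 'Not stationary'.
\text{Not stationary}

The AR(p) characteristic polynomial is P(z) = 1 - 1.227z.
Stationarity requires all roots to lie outside the unit circle, i.e. |z| > 1 for every root.
This is linear in z: 1 + (-1.227) z = 0  =>  z = -1/(-1.227) = 0.814996,  |z| = 0.814996.
Moduli of all roots: 0.8150.
All moduli strictly greater than 1? No.
Verdict: Not stationary.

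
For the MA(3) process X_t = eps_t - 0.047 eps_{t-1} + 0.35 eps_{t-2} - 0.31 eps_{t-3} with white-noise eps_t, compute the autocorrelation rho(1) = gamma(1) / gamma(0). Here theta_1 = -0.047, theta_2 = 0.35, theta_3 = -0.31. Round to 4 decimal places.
\rho(1) = -0.1408

For an MA(q) process with theta_0 = 1, the autocovariance is
  gamma(k) = sigma^2 * sum_{i=0..q-k} theta_i * theta_{i+k},
and rho(k) = gamma(k) / gamma(0). Sigma^2 cancels.
  numerator   = (1)*(-0.047) + (-0.047)*(0.35) + (0.35)*(-0.31) = -0.17195.
  denominator = (1)^2 + (-0.047)^2 + (0.35)^2 + (-0.31)^2 = 1.220809.
  rho(1) = -0.17195 / 1.220809 = -0.1408.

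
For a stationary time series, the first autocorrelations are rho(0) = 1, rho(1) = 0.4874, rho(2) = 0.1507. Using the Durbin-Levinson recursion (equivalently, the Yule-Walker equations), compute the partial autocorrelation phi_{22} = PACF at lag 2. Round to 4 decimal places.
\phi_{22} = -0.1139

The PACF at lag k is phi_{kk}, the last component of the solution
to the Yule-Walker system G_k phi = r_k where
  (G_k)_{ij} = rho(|i - j|), (r_k)_i = rho(i), i,j = 1..k.
Equivalently, Durbin-Levinson gives phi_{kk} iteratively:
  phi_{11} = rho(1)
  phi_{kk} = [rho(k) - sum_{j=1..k-1} phi_{k-1,j} rho(k-j)]
            / [1 - sum_{j=1..k-1} phi_{k-1,j} rho(j)],
  phi_{k,j} = phi_{k-1,j} - phi_{kk} phi_{k-1,k-j},  j = 1..k-1.
Step k = 1:
  phi_11 = rho(1) = 0.4874.
Step k = 2:
  phi_22 = [rho(2) - phi_11 rho(1)] / [1 - phi_11 rho(1)] = [0.1507 - (0.4874)(0.4874)] / [1 - (0.4874)(0.4874)]
         = -0.08685876 / 0.76244124 = -0.1139.
Therefore phi_{22} = -0.1139.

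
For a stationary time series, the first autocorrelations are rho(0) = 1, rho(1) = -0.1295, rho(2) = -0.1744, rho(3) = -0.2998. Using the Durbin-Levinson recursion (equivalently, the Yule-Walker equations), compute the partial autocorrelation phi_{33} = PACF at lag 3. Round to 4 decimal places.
\phi_{33} = -0.3720

The PACF at lag k is phi_{kk}, the last component of the solution
to the Yule-Walker system G_k phi = r_k where
  (G_k)_{ij} = rho(|i - j|), (r_k)_i = rho(i), i,j = 1..k.
Equivalently, Durbin-Levinson gives phi_{kk} iteratively:
  phi_{11} = rho(1)
  phi_{kk} = [rho(k) - sum_{j=1..k-1} phi_{k-1,j} rho(k-j)]
            / [1 - sum_{j=1..k-1} phi_{k-1,j} rho(j)],
  phi_{k,j} = phi_{k-1,j} - phi_{kk} phi_{k-1,k-j},  j = 1..k-1.
Step k = 1:
  phi_11 = rho(1) = -0.1295.
Step k = 2:
  phi_22 = [rho(2) - phi_11 rho(1)] / [1 - phi_11 rho(1)] = [-0.1744 - (-0.1295)(-0.1295)] / [1 - (-0.1295)(-0.1295)]
         = -0.19117025 / 0.98322975 = -0.194431.
  Update: phi_21 = phi_11 - phi_22 phi_11 = -0.1295 - (-0.194431)(-0.1295) = -0.154679.
Step k = 3:
  phi_33 = [rho(3) - phi_21 rho(2) - phi_22 rho(1)] / [1 - phi_21 rho(1) - phi_22 rho(2)]
    numerator   = -0.2998 - (-0.154679)(-0.1744) - (-0.194431)(-0.1295) = -0.35195479
    denominator = 1 - (-0.154679)(-0.1295) - (-0.194431)(-0.1744) = 0.94606035
  phi_33 = -0.35195479 / 0.94606035 = -0.372.
Therefore phi_{33} = -0.3720.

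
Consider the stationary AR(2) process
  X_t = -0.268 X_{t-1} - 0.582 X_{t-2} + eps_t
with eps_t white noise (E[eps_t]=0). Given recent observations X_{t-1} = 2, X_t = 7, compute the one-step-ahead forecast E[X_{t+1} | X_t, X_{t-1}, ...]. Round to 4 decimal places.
E[X_{t+1} \mid \mathcal F_t] = -3.0400

For an AR(p) model X_t = c + sum_i phi_i X_{t-i} + eps_t, the
one-step-ahead conditional mean is
  E[X_{t+1} | X_t, ...] = c + sum_i phi_i X_{t+1-i}.
Substitute known values:
  E[X_{t+1} | ...] = (-0.268) * (7) + (-0.582) * (2)
                   = -3.0400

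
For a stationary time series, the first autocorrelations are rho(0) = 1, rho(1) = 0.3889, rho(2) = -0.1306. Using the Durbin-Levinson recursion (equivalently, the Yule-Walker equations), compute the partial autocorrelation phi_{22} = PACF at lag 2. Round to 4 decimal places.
\phi_{22} = -0.3321

The PACF at lag k is phi_{kk}, the last component of the solution
to the Yule-Walker system G_k phi = r_k where
  (G_k)_{ij} = rho(|i - j|), (r_k)_i = rho(i), i,j = 1..k.
Equivalently, Durbin-Levinson gives phi_{kk} iteratively:
  phi_{11} = rho(1)
  phi_{kk} = [rho(k) - sum_{j=1..k-1} phi_{k-1,j} rho(k-j)]
            / [1 - sum_{j=1..k-1} phi_{k-1,j} rho(j)],
  phi_{k,j} = phi_{k-1,j} - phi_{kk} phi_{k-1,k-j},  j = 1..k-1.
Step k = 1:
  phi_11 = rho(1) = 0.3889.
Step k = 2:
  phi_22 = [rho(2) - phi_11 rho(1)] / [1 - phi_11 rho(1)] = [-0.1306 - (0.3889)(0.3889)] / [1 - (0.3889)(0.3889)]
         = -0.28184321 / 0.84875679 = -0.3321.
Therefore phi_{22} = -0.3321.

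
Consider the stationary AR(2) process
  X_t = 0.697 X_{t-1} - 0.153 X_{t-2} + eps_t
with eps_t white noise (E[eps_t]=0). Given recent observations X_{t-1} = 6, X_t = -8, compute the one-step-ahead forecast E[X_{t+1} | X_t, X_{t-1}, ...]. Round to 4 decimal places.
E[X_{t+1} \mid \mathcal F_t] = -6.4940

For an AR(p) model X_t = c + sum_i phi_i X_{t-i} + eps_t, the
one-step-ahead conditional mean is
  E[X_{t+1} | X_t, ...] = c + sum_i phi_i X_{t+1-i}.
Substitute known values:
  E[X_{t+1} | ...] = (0.697) * (-8) + (-0.153) * (6)
                   = -6.4940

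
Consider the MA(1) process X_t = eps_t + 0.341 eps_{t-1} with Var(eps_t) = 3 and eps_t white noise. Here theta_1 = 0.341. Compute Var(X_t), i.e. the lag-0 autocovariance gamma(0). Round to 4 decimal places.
\gamma(0) = 3.3488

For an MA(q) process X_t = eps_t + sum_i theta_i eps_{t-i} with
Var(eps_t) = sigma^2, the variance is
  gamma(0) = sigma^2 * (1 + sum_i theta_i^2).
  sum_i theta_i^2 = (0.341)^2 = 0.116281.
  gamma(0) = 3 * (1 + 0.116281) = 3 * 1.116281 = 3.348843, which rounds to 3.3488.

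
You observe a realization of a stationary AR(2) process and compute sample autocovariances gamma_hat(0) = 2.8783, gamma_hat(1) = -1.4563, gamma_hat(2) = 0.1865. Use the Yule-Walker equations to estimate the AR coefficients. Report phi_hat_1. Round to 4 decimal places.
\hat\phi_{1} = -0.6360

The Yule-Walker equations for an AR(p) process read, in matrix form,
  Gamma_p phi = r_p,   with   (Gamma_p)_{ij} = gamma(|i - j|),
                       (r_p)_i = gamma(i),   i,j = 1..p.
Substitute the sample gammas (Toeplitz matrix and right-hand side of size 2):
  Gamma_p = [[2.8783, -1.4563], [-1.4563, 2.8783]]
  r_p     = [-1.4563, 0.1865]
Written out:
  2.8783 phi_1 - 1.4563 phi_2 = -1.4563
  -1.4563 phi_1 + 2.8783 phi_2 = 0.1865
Solve by Cramer's rule:
  det = gamma(0)^2 - gamma(1)^2 = (2.8783)^2 - (-1.4563)^2 = 8.28461089 - 2.12080969 = 6.1638012
  phi_hat_1 = [gamma(1) gamma(0) - gamma(1) gamma(2)] / det = [(-1.4563)(2.8783) - (-1.4563)(0.1865)] / 6.1638012 = -3.92006834 / 6.1638012 = -0.636
  phi_hat_2 = [gamma(0) gamma(2) - gamma(1)^2] / det = [(2.8783)(0.1865) - (-1.4563)^2] / 6.1638012 = -1.58400674 / 6.1638012 = -0.257
So phi_hat = [-0.6360, -0.2570].
Therefore phi_hat_1 = -0.6360.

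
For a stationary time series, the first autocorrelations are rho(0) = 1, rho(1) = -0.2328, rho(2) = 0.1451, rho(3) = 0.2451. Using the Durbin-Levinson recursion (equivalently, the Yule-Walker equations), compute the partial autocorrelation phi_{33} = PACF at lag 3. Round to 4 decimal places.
\phi_{33} = 0.3180

The PACF at lag k is phi_{kk}, the last component of the solution
to the Yule-Walker system G_k phi = r_k where
  (G_k)_{ij} = rho(|i - j|), (r_k)_i = rho(i), i,j = 1..k.
Equivalently, Durbin-Levinson gives phi_{kk} iteratively:
  phi_{11} = rho(1)
  phi_{kk} = [rho(k) - sum_{j=1..k-1} phi_{k-1,j} rho(k-j)]
            / [1 - sum_{j=1..k-1} phi_{k-1,j} rho(j)],
  phi_{k,j} = phi_{k-1,j} - phi_{kk} phi_{k-1,k-j},  j = 1..k-1.
Step k = 1:
  phi_11 = rho(1) = -0.2328.
Step k = 2:
  phi_22 = [rho(2) - phi_11 rho(1)] / [1 - phi_11 rho(1)] = [0.1451 - (-0.2328)(-0.2328)] / [1 - (-0.2328)(-0.2328)]
         = 0.09090416 / 0.94580416 = 0.096113.
  Update: phi_21 = phi_11 - phi_22 phi_11 = -0.2328 - (0.096113)(-0.2328) = -0.210425.
Step k = 3:
  phi_33 = [rho(3) - phi_21 rho(2) - phi_22 rho(1)] / [1 - phi_21 rho(1) - phi_22 rho(2)]
    numerator   = 0.2451 - (-0.210425)(0.1451) - (0.096113)(-0.2328) = 0.29800778
    denominator = 1 - (-0.210425)(-0.2328) - (0.096113)(0.1451) = 0.93706708
  phi_33 = 0.29800778 / 0.93706708 = 0.318.
Therefore phi_{33} = 0.3180.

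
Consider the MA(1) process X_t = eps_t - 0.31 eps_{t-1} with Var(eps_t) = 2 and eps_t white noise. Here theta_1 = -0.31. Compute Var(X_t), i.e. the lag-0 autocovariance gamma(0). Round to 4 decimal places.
\gamma(0) = 2.1922

For an MA(q) process X_t = eps_t + sum_i theta_i eps_{t-i} with
Var(eps_t) = sigma^2, the variance is
  gamma(0) = sigma^2 * (1 + sum_i theta_i^2).
  sum_i theta_i^2 = (-0.31)^2 = 0.0961.
  gamma(0) = 2 * (1 + 0.0961) = 2 * 1.0961 = 2.1922.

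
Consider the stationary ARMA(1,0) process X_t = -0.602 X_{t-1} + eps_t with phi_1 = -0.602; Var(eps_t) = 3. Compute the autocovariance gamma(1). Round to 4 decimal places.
\gamma(1) = -2.8325

Multiply the model equation by X_{t-k} and take expectations. With theta_0 = psi_0 = 1 and psi_j the MA(infinity) weights, this gives
  gamma(k) - sum_i phi_i gamma(k-i) = c_k,
  c_k = sigma^2 * sum_{j=k..q} theta_j psi_{j-k}   (c_k = 0 for k > q),
using gamma(-m) = gamma(m).
Pure AR (q = 0): c_0 = sigma^2 = 3, c_k = 0 for k >= 1.
Equations for k = 0 and k = 1 (AR order 1):
  gamma(0) = phi_1 gamma(1) + c_0
  gamma(1) = phi_1 gamma(0) + c_1
Substituting the second into the first: gamma(0) (1 - phi_1^2) = c_0 + phi_1 c_1, so
  gamma(0) = c_0 / (1 - phi_1^2) = 3 / (1 - (-0.602)^2) = 3 / 0.637596 = 4.705174.
  gamma(1) = phi_1 gamma(0) = (-0.602)(4.705174) = -2.832515.
Therefore gamma(1) = -2.8325 (to 4 decimal places).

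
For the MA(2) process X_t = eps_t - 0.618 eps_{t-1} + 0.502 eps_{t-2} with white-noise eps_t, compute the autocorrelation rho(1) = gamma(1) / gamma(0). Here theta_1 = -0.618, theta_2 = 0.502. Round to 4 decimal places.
\rho(1) = -0.5681

For an MA(q) process with theta_0 = 1, the autocovariance is
  gamma(k) = sigma^2 * sum_{i=0..q-k} theta_i * theta_{i+k},
and rho(k) = gamma(k) / gamma(0). Sigma^2 cancels.
  numerator   = (1)*(-0.618) + (-0.618)*(0.502) = -0.928236.
  denominator = (1)^2 + (-0.618)^2 + (0.502)^2 = 1.633928.
  rho(1) = -0.928236 / 1.633928 = -0.5681.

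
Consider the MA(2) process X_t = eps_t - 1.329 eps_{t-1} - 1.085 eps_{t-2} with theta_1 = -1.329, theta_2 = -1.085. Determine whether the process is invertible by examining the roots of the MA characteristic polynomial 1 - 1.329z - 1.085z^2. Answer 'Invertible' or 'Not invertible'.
\text{Not invertible}

The MA(q) characteristic polynomial is P(z) = 1 - 1.329z - 1.085z^2.
Invertibility requires all roots to lie outside the unit circle, i.e. |z| > 1 for every root.
Set 1 + (-1.329) z + (-1.085) z^2 = 0, i.e. a z^2 + b z + c = 0 with a = -1.085, b = -1.329, c = 1.
Discriminant D = b^2 - 4ac = (-1.329)^2 - 4*(-1.085)*1 = 1.766241 - (-4.34) = 6.106241.
D >= 0, so the roots are real: z = (-b +/- sqrt(D)) / (2a) = (1.329 +/- 2.471081) / (-2.17).
  z_1 = (1.329 + 2.471081) / (-2.17) = -1.7512,   |z_1| = 1.7512.
  z_2 = (1.329 - 2.471081) / (-2.17) = 0.5263,   |z_2| = 0.5263.
Moduli of all roots: 1.7512, 0.5263.
All moduli strictly greater than 1? No.
Verdict: Not invertible.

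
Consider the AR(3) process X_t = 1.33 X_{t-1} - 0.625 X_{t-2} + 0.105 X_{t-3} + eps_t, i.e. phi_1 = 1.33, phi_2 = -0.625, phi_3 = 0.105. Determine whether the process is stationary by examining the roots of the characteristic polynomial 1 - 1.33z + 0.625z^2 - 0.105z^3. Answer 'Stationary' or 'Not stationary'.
\text{Stationary}

The AR(p) characteristic polynomial is P(z) = 1 - 1.33z + 0.625z^2 - 0.105z^3.
Stationarity requires all roots to lie outside the unit circle, i.e. |z| > 1 for every root.
Degree 3: look for a simple real root z0 first, then factor out (1 - z/z0) and solve the remaining quadratic.
Testing z0 = 2: P(2) = 1 + (-1.33)(2) + (0.625)(2)^2 + (-0.105)(2)^3
  = 1 + (-2.66) + (2.5) + (-0.84) = 0.  So z_0 = 2 is a root, |z_0| = 2.
Divide out the factor (1 - 0.5 z) = (1 - z/z0) (since 1/z0 = 0.5):
  P(z) = (1 - 0.5 z)(1 + (-0.83) z + (0.21) z^2)
  [check: z-coef -0.83 - (0.5) = -1.33; z^2-coef 0.21 - (0.5)(-0.83) = 0.625; z^3-coef -(0.5)(0.21) = -0.105.]
Remaining roots from the quadratic factor 1 + (-0.83) z + (0.21) z^2:
  Set 1 + (-0.83) z + (0.21) z^2 = 0, i.e. a z^2 + b z + c = 0 with a = 0.21, b = -0.83, c = 1.
  Discriminant D = b^2 - 4ac = (-0.83)^2 - 4*(0.21)*1 = 0.6889 - (0.84) = -0.1511.
  D < 0, so the roots are the complex-conjugate pair z = (-b +/- i sqrt(-D)) / (2a) = 1.9762 +/- 0.9255i.
  For a conjugate pair |z|^2 = z * conj(z) = (product of roots) = c/a = 1/(0.21) = 4.761905, so |z| = sqrt(4.761905) = 2.1822 for both roots.
Moduli of all roots: 2.0000, 2.1822, 2.1822.
All moduli strictly greater than 1? Yes.
Verdict: Stationary.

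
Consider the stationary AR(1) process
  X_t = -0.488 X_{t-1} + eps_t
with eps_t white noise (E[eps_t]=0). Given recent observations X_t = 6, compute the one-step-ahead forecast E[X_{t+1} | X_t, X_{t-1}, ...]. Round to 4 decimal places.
E[X_{t+1} \mid \mathcal F_t] = -2.9280

For an AR(p) model X_t = c + sum_i phi_i X_{t-i} + eps_t, the
one-step-ahead conditional mean is
  E[X_{t+1} | X_t, ...] = c + sum_i phi_i X_{t+1-i}.
Substitute known values:
  E[X_{t+1} | ...] = (-0.488) * (6)
                   = -2.9280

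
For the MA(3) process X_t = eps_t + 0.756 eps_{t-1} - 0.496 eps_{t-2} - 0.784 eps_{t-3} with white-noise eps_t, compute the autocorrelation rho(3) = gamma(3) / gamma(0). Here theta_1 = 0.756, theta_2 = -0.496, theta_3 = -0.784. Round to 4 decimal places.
\rho(3) = -0.3223

For an MA(q) process with theta_0 = 1, the autocovariance is
  gamma(k) = sigma^2 * sum_{i=0..q-k} theta_i * theta_{i+k},
and rho(k) = gamma(k) / gamma(0). Sigma^2 cancels.
  numerator   = (1)*(-0.784) = -0.784.
  denominator = (1)^2 + (0.756)^2 + (-0.496)^2 + (-0.784)^2 = 2.432208.
  rho(3) = -0.784 / 2.432208 = -0.3223.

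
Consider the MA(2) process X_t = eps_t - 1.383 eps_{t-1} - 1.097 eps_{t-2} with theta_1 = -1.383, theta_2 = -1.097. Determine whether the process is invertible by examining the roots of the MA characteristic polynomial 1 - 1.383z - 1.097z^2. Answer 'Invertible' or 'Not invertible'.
\text{Not invertible}

The MA(q) characteristic polynomial is P(z) = 1 - 1.383z - 1.097z^2.
Invertibility requires all roots to lie outside the unit circle, i.e. |z| > 1 for every root.
Set 1 + (-1.383) z + (-1.097) z^2 = 0, i.e. a z^2 + b z + c = 0 with a = -1.097, b = -1.383, c = 1.
Discriminant D = b^2 - 4ac = (-1.383)^2 - 4*(-1.097)*1 = 1.912689 - (-4.388) = 6.300689.
D >= 0, so the roots are real: z = (-b +/- sqrt(D)) / (2a) = (1.383 +/- 2.510117) / (-2.194).
  z_1 = (1.383 + 2.510117) / (-2.194) = -1.7744,   |z_1| = 1.7744.
  z_2 = (1.383 - 2.510117) / (-2.194) = 0.5137,   |z_2| = 0.5137.
Moduli of all roots: 1.7744, 0.5137.
All moduli strictly greater than 1? No.
Verdict: Not invertible.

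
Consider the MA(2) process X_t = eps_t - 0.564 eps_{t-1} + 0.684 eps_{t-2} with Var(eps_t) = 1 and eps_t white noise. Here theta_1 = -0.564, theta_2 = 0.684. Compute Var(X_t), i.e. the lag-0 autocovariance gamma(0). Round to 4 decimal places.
\gamma(0) = 1.7860

For an MA(q) process X_t = eps_t + sum_i theta_i eps_{t-i} with
Var(eps_t) = sigma^2, the variance is
  gamma(0) = sigma^2 * (1 + sum_i theta_i^2).
  sum_i theta_i^2 = (-0.564)^2 + (0.684)^2 = 0.318096 + 0.467856 = 0.785952.
  gamma(0) = 1 * (1 + 0.785952) = 1 * 1.785952 = 1.785952, which rounds to 1.7860.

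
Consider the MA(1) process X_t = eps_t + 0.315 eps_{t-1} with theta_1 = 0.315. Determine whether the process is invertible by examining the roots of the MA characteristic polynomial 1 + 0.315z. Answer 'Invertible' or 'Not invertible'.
\text{Invertible}

The MA(q) characteristic polynomial is P(z) = 1 + 0.315z.
Invertibility requires all roots to lie outside the unit circle, i.e. |z| > 1 for every root.
This is linear in z: 1 + (0.315) z = 0  =>  z = -1/(0.315) = -3.174603,  |z| = 3.174603.
Moduli of all roots: 3.1746.
All moduli strictly greater than 1? Yes.
Verdict: Invertible.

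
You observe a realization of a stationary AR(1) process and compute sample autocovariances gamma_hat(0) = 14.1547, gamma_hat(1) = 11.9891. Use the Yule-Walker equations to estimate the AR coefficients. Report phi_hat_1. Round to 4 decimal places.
\hat\phi_{1} = 0.8470

The Yule-Walker equations for an AR(p) process read, in matrix form,
  Gamma_p phi = r_p,   with   (Gamma_p)_{ij} = gamma(|i - j|),
                       (r_p)_i = gamma(i),   i,j = 1..p.
Substitute the sample gammas (Toeplitz matrix and right-hand side of size 1):
  Gamma_p = [[14.1547]]
  r_p     = [11.9891]
With p = 1 this is the single equation gamma(0) phi_1 = gamma(1):
  phi_hat_1 = gamma(1) / gamma(0) = 11.9891 / 14.1547 = 0.8470.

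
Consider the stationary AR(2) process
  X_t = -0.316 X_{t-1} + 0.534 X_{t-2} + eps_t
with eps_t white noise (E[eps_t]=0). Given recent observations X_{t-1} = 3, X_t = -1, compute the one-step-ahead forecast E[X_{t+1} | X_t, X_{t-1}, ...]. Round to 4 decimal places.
E[X_{t+1} \mid \mathcal F_t] = 1.9180

For an AR(p) model X_t = c + sum_i phi_i X_{t-i} + eps_t, the
one-step-ahead conditional mean is
  E[X_{t+1} | X_t, ...] = c + sum_i phi_i X_{t+1-i}.
Substitute known values:
  E[X_{t+1} | ...] = (-0.316) * (-1) + (0.534) * (3)
                   = 1.9180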